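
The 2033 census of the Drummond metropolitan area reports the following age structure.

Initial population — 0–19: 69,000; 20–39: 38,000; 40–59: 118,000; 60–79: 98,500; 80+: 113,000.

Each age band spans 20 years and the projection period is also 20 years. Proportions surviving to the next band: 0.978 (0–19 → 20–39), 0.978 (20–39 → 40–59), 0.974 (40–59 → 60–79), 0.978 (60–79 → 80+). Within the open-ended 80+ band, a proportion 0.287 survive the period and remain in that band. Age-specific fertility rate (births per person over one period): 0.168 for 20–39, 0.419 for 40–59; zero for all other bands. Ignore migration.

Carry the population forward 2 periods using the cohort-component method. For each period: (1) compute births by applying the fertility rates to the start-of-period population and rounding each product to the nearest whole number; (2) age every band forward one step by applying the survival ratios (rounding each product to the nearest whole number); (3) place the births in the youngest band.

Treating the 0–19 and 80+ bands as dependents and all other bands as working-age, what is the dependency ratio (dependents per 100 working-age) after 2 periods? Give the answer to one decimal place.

Let group 1 be 0–19 through group 5 = 80+.
Period 1.
Births: 38000 * 0.168 = 6384 ; 118000 * 0.419 = 49442 → total 55826
Group 2: 69000 * 0.978 = 67482
Group 3: 38000 * 0.978 = 37164
Group 4: 118000 * 0.974 = 114932
Group 5: 98500 * 0.978 + 113000 * 0.287 = 96333 + 32431 = 128764
Population now: 0–19=55826, 20–39=67482, 40–59=37164, 60–79=114932, 80+=128764
Period 2.
Births: 67482 * 0.168 = 11337 ; 37164 * 0.419 = 15572 → total 26909
Group 2: 55826 * 0.978 = 54598
Group 3: 67482 * 0.978 = 65997
Group 4: 37164 * 0.974 = 36198
Group 5: 114932 * 0.978 + 128764 * 0.287 = 112403 + 36955 = 149358
Population now: 0–19=26909, 20–39=54598, 40–59=65997, 60–79=36198, 80+=149358
Dependents (band 0–19 + band 80+) = 26909 + 149358 = 176267; working-age = 156793; ratio = 176267/156793 × 100 = 112.4

112.4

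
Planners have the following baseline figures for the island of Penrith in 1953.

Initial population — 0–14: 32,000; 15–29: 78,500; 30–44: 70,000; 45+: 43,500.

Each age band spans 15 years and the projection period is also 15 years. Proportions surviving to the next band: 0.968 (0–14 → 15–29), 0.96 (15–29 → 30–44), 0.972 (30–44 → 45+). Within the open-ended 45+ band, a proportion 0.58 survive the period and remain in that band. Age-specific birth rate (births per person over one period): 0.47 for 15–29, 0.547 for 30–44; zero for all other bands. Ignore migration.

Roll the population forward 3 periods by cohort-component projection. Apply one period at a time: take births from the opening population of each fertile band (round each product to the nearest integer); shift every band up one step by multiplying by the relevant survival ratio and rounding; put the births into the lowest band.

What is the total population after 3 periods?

277101

Let band 1 be 0–14 through band 4 = 45+.
After projecting period 1:
Births: 78500 × 0.47 = 36895  |  70000 × 0.547 = 38290 → total 75185
Band 2: 32000 × 0.968 = 30976
Band 3: 78500 × 0.96 = 75360
Band 4: 70000 × 0.972 + 43500 × 0.58 = 68040 + 25230 = 93270
→ [75185, 30976, 75360, 93270]
After projecting period 2:
Births: 30976 × 0.47 = 14559  |  75360 × 0.547 = 41222 → total 55781
Band 2: 75185 × 0.968 = 72779
Band 3: 30976 × 0.96 = 29737
Band 4: 75360 × 0.972 + 93270 × 0.58 = 73250 + 54097 = 127347
→ [55781, 72779, 29737, 127347]
After projecting period 3:
Births: 72779 × 0.47 = 34206  |  29737 × 0.547 = 16266 → total 50472
Band 2: 55781 × 0.968 = 53996
Band 3: 72779 × 0.96 = 69868
Band 4: 29737 × 0.972 + 127347 × 0.58 = 28904 + 73861 = 102765
→ [50472, 53996, 69868, 102765]
Total after period 3: 50472 + 53996 + 69868 + 102765 = 277101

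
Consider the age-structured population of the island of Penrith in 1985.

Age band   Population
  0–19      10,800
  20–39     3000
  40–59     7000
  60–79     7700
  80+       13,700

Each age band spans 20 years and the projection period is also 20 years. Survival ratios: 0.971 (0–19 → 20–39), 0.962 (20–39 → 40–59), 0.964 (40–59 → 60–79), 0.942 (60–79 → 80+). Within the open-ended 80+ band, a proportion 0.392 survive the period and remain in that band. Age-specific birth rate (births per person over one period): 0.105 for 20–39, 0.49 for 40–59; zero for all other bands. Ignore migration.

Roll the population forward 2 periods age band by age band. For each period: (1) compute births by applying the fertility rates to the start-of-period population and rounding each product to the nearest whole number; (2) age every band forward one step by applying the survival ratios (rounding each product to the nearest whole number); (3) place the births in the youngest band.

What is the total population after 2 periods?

30326

Let band 1 be 0–19 through band 5 = 80+.
[period 1]
Births: 3000 × 0.105 = 315 ; 7000 × 0.49 = 3430 → total 3745
Band 2: 10800 × 0.971 = 10487
Band 3: 3000 × 0.962 = 2886
Band 4: 7000 × 0.964 = 6748
Band 5: 7700 × 0.942 + 13700 × 0.392 = 7253 + 5370 = 12623
→ [3745, 10487, 2886, 6748, 12623]
[period 2]
Births: 10487 × 0.105 = 1101 ; 2886 × 0.49 = 1414 → total 2515
Band 2: 3745 × 0.971 = 3636
Band 3: 10487 × 0.962 = 10088
Band 4: 2886 × 0.964 = 2782
Band 5: 6748 × 0.942 + 12623 × 0.392 = 6357 + 4948 = 11305
→ [2515, 3636, 10088, 2782, 11305]
Total after period 2: 2515 + 3636 + 10088 + 2782 + 11305 = 30326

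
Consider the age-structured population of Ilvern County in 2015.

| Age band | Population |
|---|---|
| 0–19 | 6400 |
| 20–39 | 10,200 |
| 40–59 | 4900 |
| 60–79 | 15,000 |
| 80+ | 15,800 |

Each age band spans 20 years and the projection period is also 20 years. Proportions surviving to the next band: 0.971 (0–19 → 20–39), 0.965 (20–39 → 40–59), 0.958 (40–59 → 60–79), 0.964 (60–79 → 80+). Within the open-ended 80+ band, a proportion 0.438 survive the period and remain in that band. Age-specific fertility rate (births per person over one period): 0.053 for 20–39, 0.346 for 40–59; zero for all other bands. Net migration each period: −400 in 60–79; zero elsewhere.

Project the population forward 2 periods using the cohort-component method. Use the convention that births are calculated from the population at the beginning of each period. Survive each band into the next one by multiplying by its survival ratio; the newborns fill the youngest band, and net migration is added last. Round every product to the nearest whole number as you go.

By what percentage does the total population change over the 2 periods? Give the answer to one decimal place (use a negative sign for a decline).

Period 1:
Births: 10200 × 0.053 = 541 ; 4900 × 0.346 = 1695 ⇒ total 2236
20–39: 6400 × 0.971 = 6214
40–59: 10200 × 0.965 = 9843
60–79: 4900 × 0.958 = 4694
80+: 15000 × 0.964 + 15800 × 0.438 = 14460 + 6920 = 21380
Net migration: 60–79 − 400 → 4294
End of period: [2236, 6214, 9843, 4294, 21380]
Period 2:
Births: 6214 × 0.053 = 329 ; 9843 × 0.346 = 3406 ⇒ total 3735
20–39: 2236 × 0.971 = 2171
40–59: 6214 × 0.965 = 5997
60–79: 9843 × 0.958 = 9430
80+: 4294 × 0.964 + 21380 × 0.438 = 4139 + 9364 = 13503
Net migration: 60–79 − 400 → 9030
End of period: [3735, 2171, 5997, 9030, 13503]
Total: 52300 → 34436; change = -17864; percentage change = -34.2%

-34.2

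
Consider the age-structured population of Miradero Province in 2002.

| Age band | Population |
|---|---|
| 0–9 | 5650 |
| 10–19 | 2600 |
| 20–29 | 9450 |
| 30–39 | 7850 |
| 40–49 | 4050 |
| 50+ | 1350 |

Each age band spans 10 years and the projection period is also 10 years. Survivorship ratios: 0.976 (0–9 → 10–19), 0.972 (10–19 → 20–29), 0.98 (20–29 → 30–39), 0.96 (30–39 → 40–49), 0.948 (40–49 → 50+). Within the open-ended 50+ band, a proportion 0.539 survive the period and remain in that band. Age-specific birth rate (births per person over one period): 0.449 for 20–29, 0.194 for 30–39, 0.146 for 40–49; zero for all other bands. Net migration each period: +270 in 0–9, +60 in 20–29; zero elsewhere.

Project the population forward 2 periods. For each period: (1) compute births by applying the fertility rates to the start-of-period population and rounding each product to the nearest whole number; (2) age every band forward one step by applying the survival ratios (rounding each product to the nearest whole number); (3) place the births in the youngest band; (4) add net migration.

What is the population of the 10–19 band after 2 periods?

6468

After projecting period 1:
Births: 9450 × 0.449 = 4243  |  7850 × 0.194 = 1523  |  4050 × 0.146 = 591 ⇒ total 6357
10–19: 5650 × 0.976 = 5514
20–29: 2600 × 0.972 = 2527
30–39: 9450 × 0.98 = 9261
40–49: 7850 × 0.96 = 7536
50+: 4050 × 0.948 + 1350 × 0.539 = 3839 + 728 = 4567
Net migration: 0–9 + 270 → 6627; 20–29 + 60 → 2587
End of period: [6627, 5514, 2587, 9261, 7536, 4567]
After projecting period 2:
Births: 2587 × 0.449 = 1162  |  9261 × 0.194 = 1797  |  7536 × 0.146 = 1100 ⇒ total 4059
10–19: 6627 × 0.976 = 6468
20–29: 5514 × 0.972 = 5360
30–39: 2587 × 0.98 = 2535
40–49: 9261 × 0.96 = 8891
50+: 7536 × 0.948 + 4567 × 0.539 = 7144 + 2462 = 9606
Net migration: 0–9 + 270 → 4329; 20–29 + 60 → 5420
End of period: [4329, 6468, 5420, 2535, 8891, 9606]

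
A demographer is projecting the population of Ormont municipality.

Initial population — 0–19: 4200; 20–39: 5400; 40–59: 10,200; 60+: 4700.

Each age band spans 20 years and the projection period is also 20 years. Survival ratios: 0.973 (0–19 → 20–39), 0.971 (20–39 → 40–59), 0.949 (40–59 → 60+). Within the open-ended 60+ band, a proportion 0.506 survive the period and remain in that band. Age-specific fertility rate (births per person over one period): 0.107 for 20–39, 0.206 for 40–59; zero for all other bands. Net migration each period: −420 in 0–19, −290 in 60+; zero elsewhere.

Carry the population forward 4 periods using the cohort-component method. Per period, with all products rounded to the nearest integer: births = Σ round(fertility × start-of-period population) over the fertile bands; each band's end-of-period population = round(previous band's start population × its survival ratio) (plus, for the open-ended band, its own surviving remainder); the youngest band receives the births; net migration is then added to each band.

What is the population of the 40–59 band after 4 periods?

1036

After projecting period 1:
Births: 5400 × 0.107 = 578 ; 10200 × 0.206 = 2101 → 2679
20–39: 4200 × 0.973 = 4087
40–59: 5400 × 0.971 = 5243
60+: 10200 × 0.949 + 4700 × 0.506 = 9680 + 2378 = 12058
Net migration: 0–19 − 420 → 2259; 60+ − 290 → 11768
Giving 2259 / 4087 / 5243 / 11768.
After projecting period 2:
Births: 4087 × 0.107 = 437 ; 5243 × 0.206 = 1080 → 1517
20–39: 2259 × 0.973 = 2198
40–59: 4087 × 0.971 = 3968
60+: 5243 × 0.949 + 11768 × 0.506 = 4976 + 5955 = 10931
Net migration: 0–19 − 420 → 1097; 60+ − 290 → 10641
Giving 1097 / 2198 / 3968 / 10641.
After projecting period 3:
Births: 2198 × 0.107 = 235 ; 3968 × 0.206 = 817 → 1052
20–39: 1097 × 0.973 = 1067
40–59: 2198 × 0.971 = 2134
60+: 3968 × 0.949 + 10641 × 0.506 = 3766 + 5384 = 9150
Net migration: 0–19 − 420 → 632; 60+ − 290 → 8860
Giving 632 / 1067 / 2134 / 8860.
After projecting period 4:
Births: 1067 × 0.107 = 114 ; 2134 × 0.206 = 440 → 554
20–39: 632 × 0.973 = 615
40–59: 1067 × 0.971 = 1036
60+: 2134 × 0.949 + 8860 × 0.506 = 2025 + 4483 = 6508
Net migration: 0–19 − 420 → 134; 60+ − 290 → 6218
Giving 134 / 615 / 1036 / 6218.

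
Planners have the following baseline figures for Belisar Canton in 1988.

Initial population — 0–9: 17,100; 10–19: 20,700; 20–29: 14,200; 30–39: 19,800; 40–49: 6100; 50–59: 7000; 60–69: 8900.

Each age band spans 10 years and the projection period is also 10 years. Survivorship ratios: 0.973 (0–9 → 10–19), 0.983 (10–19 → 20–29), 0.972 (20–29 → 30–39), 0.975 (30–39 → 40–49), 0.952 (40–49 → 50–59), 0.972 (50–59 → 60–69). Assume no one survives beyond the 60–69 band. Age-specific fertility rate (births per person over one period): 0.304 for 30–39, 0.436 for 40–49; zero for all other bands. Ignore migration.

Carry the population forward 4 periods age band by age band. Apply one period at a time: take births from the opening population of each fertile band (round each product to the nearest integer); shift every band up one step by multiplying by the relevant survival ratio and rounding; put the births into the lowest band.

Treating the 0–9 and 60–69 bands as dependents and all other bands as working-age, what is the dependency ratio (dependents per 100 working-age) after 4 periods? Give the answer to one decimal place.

39.2

Period 1.
Births: 19800 × 0.304 = 6019, 6100 × 0.436 = 2660 → 8679
10–19: 17100 × 0.973 = 16638
20–29: 20700 × 0.983 = 20348
30–39: 14200 × 0.972 = 13802
40–49: 19800 × 0.975 = 19305
50–59: 6100 × 0.952 = 5807
60–69: 7000 × 0.972 = 6804
Population now: 0–9=8679, 10–19=16638, 20–29=20348, 30–39=13802, 40–49=19305, 50–59=5807, 60–69=6804
Period 2.
Births: 13802 × 0.304 = 4196, 19305 × 0.436 = 8417 → 12613
10–19: 8679 × 0.973 = 8445
20–29: 16638 × 0.983 = 16355
30–39: 20348 × 0.972 = 19778
40–49: 13802 × 0.975 = 13457
50–59: 19305 × 0.952 = 18378
60–69: 5807 × 0.972 = 5644
Population now: 0–9=12613, 10–19=8445, 20–29=16355, 30–39=19778, 40–49=13457, 50–59=18378, 60–69=5644
Period 3.
Births: 19778 × 0.304 = 6013, 13457 × 0.436 = 5867 → 11880
10–19: 12613 × 0.973 = 12272
20–29: 8445 × 0.983 = 8301
30–39: 16355 × 0.972 = 15897
40–49: 19778 × 0.975 = 19284
50–59: 13457 × 0.952 = 12811
60–69: 18378 × 0.972 = 17863
Population now: 0–9=11880, 10–19=12272, 20–29=8301, 30–39=15897, 40–49=19284, 50–59=12811, 60–69=17863
Period 4.
Births: 15897 × 0.304 = 4833, 19284 × 0.436 = 8408 → 13241
10–19: 11880 × 0.973 = 11559
20–29: 12272 × 0.983 = 12063
30–39: 8301 × 0.972 = 8069
40–49: 15897 × 0.975 = 15500
50–59: 19284 × 0.952 = 18358
60–69: 12811 × 0.972 = 12452
Population now: 0–9=13241, 10–19=11559, 20–29=12063, 30–39=8069, 40–49=15500, 50–59=18358, 60–69=12452
Dependents (band 0–9 + band 60–69) = 13241 + 12452 = 25693; working-age = 65549; ratio = 25693/65549 × 100 = 39.2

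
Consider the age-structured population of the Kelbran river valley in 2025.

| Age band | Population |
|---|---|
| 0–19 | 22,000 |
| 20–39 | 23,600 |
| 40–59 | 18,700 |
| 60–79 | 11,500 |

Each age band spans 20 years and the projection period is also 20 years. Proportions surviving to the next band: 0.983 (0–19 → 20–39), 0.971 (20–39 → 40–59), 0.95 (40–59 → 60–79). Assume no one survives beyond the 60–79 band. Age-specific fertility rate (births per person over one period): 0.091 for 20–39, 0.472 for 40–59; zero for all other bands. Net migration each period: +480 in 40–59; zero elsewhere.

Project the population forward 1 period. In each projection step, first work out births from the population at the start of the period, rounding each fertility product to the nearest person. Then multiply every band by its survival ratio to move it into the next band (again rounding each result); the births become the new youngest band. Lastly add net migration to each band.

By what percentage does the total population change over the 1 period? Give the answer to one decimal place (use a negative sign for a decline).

Let band 1 be 0–19 through band 4 = 60–79.
— Period 1 —
Births: 23600 * 0.091 = 2148 ; 18700 * 0.472 = 8826 → 10974
Band 2: 22000 * 0.983 = 21626
Band 3: 23600 * 0.971 = 22916
Band 4: 18700 * 0.95 = 17765
Net migration: Band 3 + 480 → 23396
Giving 10974 / 21626 / 23396 / 17765.
Total: 75800 → 73761; change = -2039; percentage change = -2.7%

-2.7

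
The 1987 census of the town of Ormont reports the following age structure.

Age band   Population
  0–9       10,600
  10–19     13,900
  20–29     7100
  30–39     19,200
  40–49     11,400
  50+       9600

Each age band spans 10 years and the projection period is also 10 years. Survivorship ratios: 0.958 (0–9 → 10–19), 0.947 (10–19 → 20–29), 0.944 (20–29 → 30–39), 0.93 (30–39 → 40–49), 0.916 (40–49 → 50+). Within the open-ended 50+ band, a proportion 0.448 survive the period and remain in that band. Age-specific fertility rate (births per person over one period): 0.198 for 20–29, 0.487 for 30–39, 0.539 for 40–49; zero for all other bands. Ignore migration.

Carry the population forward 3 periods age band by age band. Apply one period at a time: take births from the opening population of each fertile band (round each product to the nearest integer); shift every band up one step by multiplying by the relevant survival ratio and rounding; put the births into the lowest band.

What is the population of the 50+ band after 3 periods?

15996

Let band 1 be 0–9 through band 6 = 50+.
— Period 1 —
Births: 7100 * 0.198 = 1406 ; 19200 * 0.487 = 9350 ; 11400 * 0.539 = 6145 → 16901
Band 2: 10600 * 0.958 = 10155
Band 3: 13900 * 0.947 = 13163
Band 4: 7100 * 0.944 = 6702
Band 5: 19200 * 0.93 = 17856
Band 6: 11400 * 0.916 + 9600 * 0.448 = 10442 + 4301 = 14743
End of period: [16901, 10155, 13163, 6702, 17856, 14743]
— Period 2 —
Births: 13163 * 0.198 = 2606 ; 6702 * 0.487 = 3264 ; 17856 * 0.539 = 9624 → 15494
Band 2: 16901 * 0.958 = 16191
Band 3: 10155 * 0.947 = 9617
Band 4: 13163 * 0.944 = 12426
Band 5: 6702 * 0.93 = 6233
Band 6: 17856 * 0.916 + 14743 * 0.448 = 16356 + 6605 = 22961
End of period: [15494, 16191, 9617, 12426, 6233, 22961]
— Period 3 —
Births: 9617 * 0.198 = 1904 ; 12426 * 0.487 = 6051 ; 6233 * 0.539 = 3360 → 11315
Band 2: 15494 * 0.958 = 14843
Band 3: 16191 * 0.947 = 15333
Band 4: 9617 * 0.944 = 9078
Band 5: 12426 * 0.93 = 11556
Band 6: 6233 * 0.916 + 22961 * 0.448 = 5709 + 10287 = 15996
End of period: [11315, 14843, 15333, 9078, 11556, 15996]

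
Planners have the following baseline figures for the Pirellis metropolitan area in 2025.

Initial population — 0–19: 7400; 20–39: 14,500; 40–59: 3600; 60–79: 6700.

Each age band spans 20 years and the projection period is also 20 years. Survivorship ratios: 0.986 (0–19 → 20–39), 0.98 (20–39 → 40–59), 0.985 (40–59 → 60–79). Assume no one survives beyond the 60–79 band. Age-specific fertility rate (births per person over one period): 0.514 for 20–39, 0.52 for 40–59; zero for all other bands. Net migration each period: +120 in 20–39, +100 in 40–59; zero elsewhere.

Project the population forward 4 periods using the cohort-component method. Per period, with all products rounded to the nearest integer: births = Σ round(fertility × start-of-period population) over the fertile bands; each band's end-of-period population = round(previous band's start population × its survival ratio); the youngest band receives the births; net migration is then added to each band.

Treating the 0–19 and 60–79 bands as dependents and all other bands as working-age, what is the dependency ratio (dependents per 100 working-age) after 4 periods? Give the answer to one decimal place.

After projecting period 1:
Births: 14500 × 0.514 = 7453 ; 3600 × 0.52 = 1872 → total 9325
20–39: 7400 × 0.986 = 7296
40–59: 14500 × 0.98 = 14210
60–79: 3600 × 0.985 = 3546
Net migration: 20–39 + 120 → 7416; 40–59 + 100 → 14310
Giving 9325 / 7416 / 14310 / 3546.
After projecting period 2:
Births: 7416 × 0.514 = 3812 ; 14310 × 0.52 = 7441 → total 11253
20–39: 9325 × 0.986 = 9194
40–59: 7416 × 0.98 = 7268
60–79: 14310 × 0.985 = 14095
Net migration: 20–39 + 120 → 9314; 40–59 + 100 → 7368
Giving 11253 / 9314 / 7368 / 14095.
After projecting period 3:
Births: 9314 × 0.514 = 4787 ; 7368 × 0.52 = 3831 → total 8618
20–39: 11253 × 0.986 = 11095
40–59: 9314 × 0.98 = 9128
60–79: 7368 × 0.985 = 7257
Net migration: 20–39 + 120 → 11215; 40–59 + 100 → 9228
Giving 8618 / 11215 / 9228 / 7257.
After projecting period 4:
Births: 11215 × 0.514 = 5765 ; 9228 × 0.52 = 4799 → total 10564
20–39: 8618 × 0.986 = 8497
40–59: 11215 × 0.98 = 10991
60–79: 9228 × 0.985 = 9090
Net migration: 20–39 + 120 → 8617; 40–59 + 100 → 11091
Giving 10564 / 8617 / 11091 / 9090.
Dependents (band 0–19 + band 60–79) = 10564 + 9090 = 19654; working-age = 19708; ratio = 19654/19708 × 100 = 99.7

99.7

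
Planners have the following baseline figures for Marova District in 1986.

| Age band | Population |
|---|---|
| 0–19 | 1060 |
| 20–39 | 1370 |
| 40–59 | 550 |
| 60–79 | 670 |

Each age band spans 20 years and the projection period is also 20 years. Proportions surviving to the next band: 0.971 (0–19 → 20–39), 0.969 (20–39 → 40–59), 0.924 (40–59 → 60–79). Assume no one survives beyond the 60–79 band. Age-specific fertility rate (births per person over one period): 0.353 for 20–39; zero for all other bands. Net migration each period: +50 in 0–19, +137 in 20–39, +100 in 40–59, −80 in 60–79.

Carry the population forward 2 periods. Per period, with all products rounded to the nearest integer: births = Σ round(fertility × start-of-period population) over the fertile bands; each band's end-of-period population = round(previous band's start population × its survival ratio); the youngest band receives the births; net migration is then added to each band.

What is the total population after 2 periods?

3587

(Groups numbered youngest = 1 to oldest = 4.)
— Period 1 —
Births: 1370 * 0.353 = 484
Group 2: 1060 * 0.971 = 1029
Group 3: 1370 * 0.969 = 1328
Group 4: 550 * 0.924 = 508
Net migration: Group 1 + 50 → 534; Group 2 + 137 → 1166; Group 3 + 100 → 1428; Group 4 − 80 → 428
End of period: [534, 1166, 1428, 428]
— Period 2 —
Births: 1166 * 0.353 = 412
Group 2: 534 * 0.971 = 519
Group 3: 1166 * 0.969 = 1130
Group 4: 1428 * 0.924 = 1319
Net migration: Group 1 + 50 → 462; Group 2 + 137 → 656; Group 3 + 100 → 1230; Group 4 − 80 → 1239
End of period: [462, 656, 1230, 1239]
Total after period 2: 462 + 656 + 1230 + 1239 = 3587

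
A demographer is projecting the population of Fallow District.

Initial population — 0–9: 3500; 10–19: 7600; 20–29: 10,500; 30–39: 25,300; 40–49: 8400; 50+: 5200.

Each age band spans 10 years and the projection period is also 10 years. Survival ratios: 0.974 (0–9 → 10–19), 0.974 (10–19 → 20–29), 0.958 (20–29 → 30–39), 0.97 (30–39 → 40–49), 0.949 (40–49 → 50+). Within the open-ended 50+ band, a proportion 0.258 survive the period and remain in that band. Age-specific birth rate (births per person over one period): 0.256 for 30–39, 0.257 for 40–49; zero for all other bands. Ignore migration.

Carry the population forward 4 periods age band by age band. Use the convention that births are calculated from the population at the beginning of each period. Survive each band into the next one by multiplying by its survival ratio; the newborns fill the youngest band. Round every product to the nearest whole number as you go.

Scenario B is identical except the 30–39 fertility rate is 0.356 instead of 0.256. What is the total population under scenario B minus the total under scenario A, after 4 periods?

4263

Call the groups 1 to 6, youngest first.
[period 1]
Births: 25300 × 0.256 = 6477, 8400 × 0.257 = 2159 → 8636
Group 2: 3500 × 0.974 = 3409
Group 3: 7600 × 0.974 = 7402
Group 4: 10500 × 0.958 = 10059
Group 5: 25300 × 0.97 = 24541
Group 6: 8400 × 0.949 + 5200 × 0.258 = 7972 + 1342 = 9314
Population now: 0–9=8636, 10–19=3409, 20–29=7402, 30–39=10059, 40–49=24541, 50+=9314
[period 2]
Births: 10059 × 0.256 = 2575, 24541 × 0.257 = 6307 → 8882
Group 2: 8636 × 0.974 = 8411
Group 3: 3409 × 0.974 = 3320
Group 4: 7402 × 0.958 = 7091
Group 5: 10059 × 0.97 = 9757
Group 6: 24541 × 0.949 + 9314 × 0.258 = 23289 + 2403 = 25692
Population now: 0–9=8882, 10–19=8411, 20–29=3320, 30–39=7091, 40–49=9757, 50+=25692
[period 3]
Births: 7091 × 0.256 = 1815, 9757 × 0.257 = 2508 → 4323
Group 2: 8882 × 0.974 = 8651
Group 3: 8411 × 0.974 = 8192
Group 4: 3320 × 0.958 = 3181
Group 5: 7091 × 0.97 = 6878
Group 6: 9757 × 0.949 + 25692 × 0.258 = 9259 + 6629 = 15888
Population now: 0–9=4323, 10–19=8651, 20–29=8192, 30–39=3181, 40–49=6878, 50+=15888
[period 4]
Births: 3181 × 0.256 = 814, 6878 × 0.257 = 1768 → 2582
Group 2: 4323 × 0.974 = 4211
Group 3: 8651 × 0.974 = 8426
Group 4: 8192 × 0.958 = 7848
Group 5: 3181 × 0.97 = 3086
Group 6: 6878 × 0.949 + 15888 × 0.258 = 6527 + 4099 = 10626
Population now: 0–9=2582, 10–19=4211, 20–29=8426, 30–39=7848, 40–49=3086, 50+=10626
Scenario A total after 4 periods: 36779
Scenario B projection —
[period 1]
Births: 25300 × 0.356 = 9007, 8400 × 0.257 = 2159 → 11166
Group 2: 3500 × 0.974 = 3409
Group 3: 7600 × 0.974 = 7402
Group 4: 10500 × 0.958 = 10059
Group 5: 25300 × 0.97 = 24541
Group 6: 8400 × 0.949 + 5200 × 0.258 = 7972 + 1342 = 9314
Population now: 0–9=11166, 10–19=3409, 20–29=7402, 30–39=10059, 40–49=24541, 50+=9314
[period 2]
Births: 10059 × 0.356 = 3581, 24541 × 0.257 = 6307 → 9888
Group 2: 11166 × 0.974 = 10876
Group 3: 3409 × 0.974 = 3320
Group 4: 7402 × 0.958 = 7091
Group 5: 10059 × 0.97 = 9757
Group 6: 24541 × 0.949 + 9314 × 0.258 = 23289 + 2403 = 25692
Population now: 0–9=9888, 10–19=10876, 20–29=3320, 30–39=7091, 40–49=9757, 50+=25692
[period 3]
Births: 7091 × 0.356 = 2524, 9757 × 0.257 = 2508 → 5032
Group 2: 9888 × 0.974 = 9631
Group 3: 10876 × 0.974 = 10593
Group 4: 3320 × 0.958 = 3181
Group 5: 7091 × 0.97 = 6878
Group 6: 9757 × 0.949 + 25692 × 0.258 = 9259 + 6629 = 15888
Population now: 0–9=5032, 10–19=9631, 20–29=10593, 30–39=3181, 40–49=6878, 50+=15888
[period 4]
Births: 3181 × 0.356 = 1132, 6878 × 0.257 = 1768 → 2900
Group 2: 5032 × 0.974 = 4901
Group 3: 9631 × 0.974 = 9381
Group 4: 10593 × 0.958 = 10148
Group 5: 3181 × 0.97 = 3086
Group 6: 6878 × 0.949 + 15888 × 0.258 = 6527 + 4099 = 10626
Population now: 0–9=2900, 10–19=4901, 20–29=9381, 30–39=10148, 40–49=3086, 50+=10626
Scenario B total after 4 periods: 41042
Difference B − A = 41042 − 36779 = 4263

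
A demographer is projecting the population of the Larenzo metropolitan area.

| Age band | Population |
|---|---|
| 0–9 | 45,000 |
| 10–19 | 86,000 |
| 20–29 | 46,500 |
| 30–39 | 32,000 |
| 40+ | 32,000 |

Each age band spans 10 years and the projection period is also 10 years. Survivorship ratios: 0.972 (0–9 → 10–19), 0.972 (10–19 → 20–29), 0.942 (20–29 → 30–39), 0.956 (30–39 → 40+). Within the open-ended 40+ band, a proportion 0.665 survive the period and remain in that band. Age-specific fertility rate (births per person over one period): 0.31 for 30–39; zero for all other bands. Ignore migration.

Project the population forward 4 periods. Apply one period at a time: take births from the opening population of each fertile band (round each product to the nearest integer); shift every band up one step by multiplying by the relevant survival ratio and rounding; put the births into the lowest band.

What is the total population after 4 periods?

179920

Call the bands 1 to 5, youngest first.
[period 1]
Births: 32000 × 0.31 = 9920
Band 2: 45000 × 0.972 = 43740
Band 3: 86000 × 0.972 = 83592
Band 4: 46500 × 0.942 = 43803
Band 5: 32000 × 0.956 + 32000 × 0.665 = 30592 + 21280 = 51872
Population now: 0–9=9920, 10–19=43740, 20–29=83592, 30–39=43803, 40+=51872
[period 2]
Births: 43803 × 0.31 = 13579
Band 2: 9920 × 0.972 = 9642
Band 3: 43740 × 0.972 = 42515
Band 4: 83592 × 0.942 = 78744
Band 5: 43803 × 0.956 + 51872 × 0.665 = 41876 + 34495 = 76371
Population now: 0–9=13579, 10–19=9642, 20–29=42515, 30–39=78744, 40+=76371
[period 3]
Births: 78744 × 0.31 = 24411
Band 2: 13579 × 0.972 = 13199
Band 3: 9642 × 0.972 = 9372
Band 4: 42515 × 0.942 = 40049
Band 5: 78744 × 0.956 + 76371 × 0.665 = 75279 + 50787 = 126066
Population now: 0–9=24411, 10–19=13199, 20–29=9372, 30–39=40049, 40+=126066
[period 4]
Births: 40049 × 0.31 = 12415
Band 2: 24411 × 0.972 = 23727
Band 3: 13199 × 0.972 = 12829
Band 4: 9372 × 0.942 = 8828
Band 5: 40049 × 0.956 + 126066 × 0.665 = 38287 + 83834 = 122121
Population now: 0–9=12415, 10–19=23727, 20–29=12829, 30–39=8828, 40+=122121
Total after period 4: 12415 + 23727 + 12829 + 8828 + 122121 = 179920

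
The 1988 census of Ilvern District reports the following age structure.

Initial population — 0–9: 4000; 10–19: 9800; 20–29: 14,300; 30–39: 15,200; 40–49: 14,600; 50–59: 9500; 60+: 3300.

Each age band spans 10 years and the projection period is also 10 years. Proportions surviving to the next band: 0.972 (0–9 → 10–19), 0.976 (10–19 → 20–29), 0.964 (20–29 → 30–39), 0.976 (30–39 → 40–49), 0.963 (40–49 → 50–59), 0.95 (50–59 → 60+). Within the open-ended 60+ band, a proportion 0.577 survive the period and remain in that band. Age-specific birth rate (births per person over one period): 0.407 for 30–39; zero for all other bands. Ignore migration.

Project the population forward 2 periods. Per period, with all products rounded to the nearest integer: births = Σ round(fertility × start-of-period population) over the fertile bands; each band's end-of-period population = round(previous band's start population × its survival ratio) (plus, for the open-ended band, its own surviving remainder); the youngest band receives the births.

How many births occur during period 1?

Call the bands 1 to 7, youngest first.
[period 1]
Births: 15200 * 0.407 = 6186
Band 2: 4000 * 0.972 = 3888
Band 3: 9800 * 0.976 = 9565
Band 4: 14300 * 0.964 = 13785
Band 5: 15200 * 0.976 = 14835
Band 6: 14600 * 0.963 = 14060
Band 7: 9500 * 0.95 + 3300 * 0.577 = 9025 + 1904 = 10929
→ [6186, 3888, 9565, 13785, 14835, 14060, 10929]

6186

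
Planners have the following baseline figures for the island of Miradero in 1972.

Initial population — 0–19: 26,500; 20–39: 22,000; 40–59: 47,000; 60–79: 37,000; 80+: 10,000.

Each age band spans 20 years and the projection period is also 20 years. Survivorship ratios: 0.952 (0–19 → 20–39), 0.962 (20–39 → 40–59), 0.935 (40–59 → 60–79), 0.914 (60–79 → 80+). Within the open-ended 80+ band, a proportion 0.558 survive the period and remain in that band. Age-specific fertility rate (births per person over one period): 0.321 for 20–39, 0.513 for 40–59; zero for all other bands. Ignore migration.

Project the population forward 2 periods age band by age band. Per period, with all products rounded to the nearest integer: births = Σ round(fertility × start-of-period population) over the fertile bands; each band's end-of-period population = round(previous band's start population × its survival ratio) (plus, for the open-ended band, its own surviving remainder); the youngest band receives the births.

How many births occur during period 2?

18955

After projecting period 1:
Births: 22000 * 0.321 = 7062  |  47000 * 0.513 = 24111 ⇒ total 31173
20–39: 26500 * 0.952 = 25228
40–59: 22000 * 0.962 = 21164
60–79: 47000 * 0.935 = 43945
80+: 37000 * 0.914 + 10000 * 0.558 = 33818 + 5580 = 39398
End of period: [31173, 25228, 21164, 43945, 39398]
After projecting period 2:
Births: 25228 * 0.321 = 8098  |  21164 * 0.513 = 10857 ⇒ total 18955
20–39: 31173 * 0.952 = 29677
40–59: 25228 * 0.962 = 24269
60–79: 21164 * 0.935 = 19788
80+: 43945 * 0.914 + 39398 * 0.558 = 40166 + 21984 = 62150
End of period: [18955, 29677, 24269, 19788, 62150]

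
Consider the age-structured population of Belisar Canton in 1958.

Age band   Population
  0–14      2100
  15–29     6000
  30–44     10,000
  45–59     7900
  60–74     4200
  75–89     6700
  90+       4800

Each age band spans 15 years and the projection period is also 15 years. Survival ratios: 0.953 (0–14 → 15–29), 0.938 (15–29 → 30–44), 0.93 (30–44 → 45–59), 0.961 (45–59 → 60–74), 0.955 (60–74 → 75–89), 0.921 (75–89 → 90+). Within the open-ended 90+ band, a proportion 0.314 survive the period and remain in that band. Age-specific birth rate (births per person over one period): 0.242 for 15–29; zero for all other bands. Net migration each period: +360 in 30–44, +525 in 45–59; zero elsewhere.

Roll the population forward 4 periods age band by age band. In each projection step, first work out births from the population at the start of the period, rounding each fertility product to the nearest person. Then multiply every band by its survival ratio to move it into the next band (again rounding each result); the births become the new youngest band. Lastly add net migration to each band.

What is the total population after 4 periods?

22389

Let band 1 be 0–14 through band 7 = 90+.
Period 1:
Births: 6000 * 0.242 = 1452
Band 2: 2100 * 0.953 = 2001
Band 3: 6000 * 0.938 = 5628
Band 4: 10000 * 0.93 = 9300
Band 5: 7900 * 0.961 = 7592
Band 6: 4200 * 0.955 = 4011
Band 7: 6700 * 0.921 + 4800 * 0.314 = 6171 + 1507 = 7678
Net migration: Band 3 + 360 → 5988; Band 4 + 525 → 9825
→ [1452, 2001, 5988, 9825, 7592, 4011, 7678]
Period 2:
Births: 2001 * 0.242 = 484
Band 2: 1452 * 0.953 = 1384
Band 3: 2001 * 0.938 = 1877
Band 4: 5988 * 0.93 = 5569
Band 5: 9825 * 0.961 = 9442
Band 6: 7592 * 0.955 = 7250
Band 7: 4011 * 0.921 + 7678 * 0.314 = 3694 + 2411 = 6105
Net migration: Band 3 + 360 → 2237; Band 4 + 525 → 6094
→ [484, 1384, 2237, 6094, 9442, 7250, 6105]
Period 3:
Births: 1384 * 0.242 = 335
Band 2: 484 * 0.953 = 461
Band 3: 1384 * 0.938 = 1298
Band 4: 2237 * 0.93 = 2080
Band 5: 6094 * 0.961 = 5856
Band 6: 9442 * 0.955 = 9017
Band 7: 7250 * 0.921 + 6105 * 0.314 = 6677 + 1917 = 8594
Net migration: Band 3 + 360 → 1658; Band 4 + 525 → 2605
→ [335, 461, 1658, 2605, 5856, 9017, 8594]
Period 4:
Births: 461 * 0.242 = 112
Band 2: 335 * 0.953 = 319
Band 3: 461 * 0.938 = 432
Band 4: 1658 * 0.93 = 1542
Band 5: 2605 * 0.961 = 2503
Band 6: 5856 * 0.955 = 5592
Band 7: 9017 * 0.921 + 8594 * 0.314 = 8305 + 2699 = 11004
Net migration: Band 3 + 360 → 792; Band 4 + 525 → 2067
→ [112, 319, 792, 2067, 2503, 5592, 11004]
Total after period 4: 112 + 319 + 792 + 2067 + 2503 + 5592 + 11004 = 22389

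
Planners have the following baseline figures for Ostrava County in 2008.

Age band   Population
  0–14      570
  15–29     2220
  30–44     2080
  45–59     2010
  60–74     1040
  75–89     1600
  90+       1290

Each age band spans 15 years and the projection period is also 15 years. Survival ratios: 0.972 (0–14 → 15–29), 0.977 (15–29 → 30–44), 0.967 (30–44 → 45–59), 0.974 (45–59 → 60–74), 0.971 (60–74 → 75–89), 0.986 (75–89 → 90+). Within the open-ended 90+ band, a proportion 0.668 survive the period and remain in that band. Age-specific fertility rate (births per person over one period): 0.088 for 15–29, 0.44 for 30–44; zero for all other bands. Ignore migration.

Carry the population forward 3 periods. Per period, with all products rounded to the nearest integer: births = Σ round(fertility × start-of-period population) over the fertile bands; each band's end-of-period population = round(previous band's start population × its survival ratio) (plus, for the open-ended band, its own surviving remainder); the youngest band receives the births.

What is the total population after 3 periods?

10457

After projecting period 1:
Births: 2220 * 0.088 = 195 ; 2080 * 0.44 = 915 — total 1110
15–29: 570 * 0.972 = 554
30–44: 2220 * 0.977 = 2169
45–59: 2080 * 0.967 = 2011
60–74: 2010 * 0.974 = 1958
75–89: 1040 * 0.971 = 1010
90+: 1600 * 0.986 + 1290 * 0.668 = 1578 + 862 = 2440
Giving 1110 / 554 / 2169 / 2011 / 1958 / 1010 / 2440.
After projecting period 2:
Births: 554 * 0.088 = 49 ; 2169 * 0.44 = 954 — total 1003
15–29: 1110 * 0.972 = 1079
30–44: 554 * 0.977 = 541
45–59: 2169 * 0.967 = 2097
60–74: 2011 * 0.974 = 1959
75–89: 1958 * 0.971 = 1901
90+: 1010 * 0.986 + 2440 * 0.668 = 996 + 1630 = 2626
Giving 1003 / 1079 / 541 / 2097 / 1959 / 1901 / 2626.
After projecting period 3:
Births: 1079 * 0.088 = 95 ; 541 * 0.44 = 238 — total 333
15–29: 1003 * 0.972 = 975
30–44: 1079 * 0.977 = 1054
45–59: 541 * 0.967 = 523
60–74: 2097 * 0.974 = 2042
75–89: 1959 * 0.971 = 1902
90+: 1901 * 0.986 + 2626 * 0.668 = 1874 + 1754 = 3628
Giving 333 / 975 / 1054 / 523 / 2042 / 1902 / 3628.
Total after period 3: 333 + 975 + 1054 + 523 + 2042 + 1902 + 3628 = 10457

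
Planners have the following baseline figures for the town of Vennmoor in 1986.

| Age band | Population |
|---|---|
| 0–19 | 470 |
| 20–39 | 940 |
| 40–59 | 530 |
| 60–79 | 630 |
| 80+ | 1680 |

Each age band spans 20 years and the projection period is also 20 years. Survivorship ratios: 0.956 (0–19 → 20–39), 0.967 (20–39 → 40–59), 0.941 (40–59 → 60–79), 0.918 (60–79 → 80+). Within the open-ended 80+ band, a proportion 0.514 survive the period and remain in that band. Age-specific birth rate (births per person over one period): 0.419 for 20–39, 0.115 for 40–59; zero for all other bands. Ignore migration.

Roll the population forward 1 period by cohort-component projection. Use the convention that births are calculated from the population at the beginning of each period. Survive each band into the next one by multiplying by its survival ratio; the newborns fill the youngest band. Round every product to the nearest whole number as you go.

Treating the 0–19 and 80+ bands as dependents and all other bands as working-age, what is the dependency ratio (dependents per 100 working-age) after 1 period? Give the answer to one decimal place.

(Bands numbered youngest = 1 to oldest = 5.)
— Period 1 —
Births: 940 × 0.419 = 394 ; 530 × 0.115 = 61 → 455
Band 2: 470 × 0.956 = 449
Band 3: 940 × 0.967 = 909
Band 4: 530 × 0.941 = 499
Band 5: 630 × 0.918 + 1680 × 0.514 = 578 + 864 = 1442
→ [455, 449, 909, 499, 1442]
Dependents (band 0–19 + band 80+) = 455 + 1442 = 1897; working-age = 1857; ratio = 1897/1857 × 100 = 102.2

102.2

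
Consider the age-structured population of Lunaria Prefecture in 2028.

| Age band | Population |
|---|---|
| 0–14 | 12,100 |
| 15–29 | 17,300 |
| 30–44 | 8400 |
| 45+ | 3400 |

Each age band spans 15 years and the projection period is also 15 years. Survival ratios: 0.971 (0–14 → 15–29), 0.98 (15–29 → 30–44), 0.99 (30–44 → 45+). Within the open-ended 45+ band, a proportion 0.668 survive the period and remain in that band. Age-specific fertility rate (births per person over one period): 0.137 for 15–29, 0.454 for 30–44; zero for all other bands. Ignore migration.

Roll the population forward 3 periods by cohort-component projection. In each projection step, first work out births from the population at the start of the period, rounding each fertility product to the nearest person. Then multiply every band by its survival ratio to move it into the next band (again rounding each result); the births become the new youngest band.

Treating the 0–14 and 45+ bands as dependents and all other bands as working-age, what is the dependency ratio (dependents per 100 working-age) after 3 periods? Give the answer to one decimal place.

Period 1.
Births: 17300 × 0.137 = 2370  |  8400 × 0.454 = 3814 → total 6184
15–29: 12100 × 0.971 = 11749
30–44: 17300 × 0.98 = 16954
45+: 8400 × 0.99 + 3400 × 0.668 = 8316 + 2271 = 10587
→ [6184, 11749, 16954, 10587]
Period 2.
Births: 11749 × 0.137 = 1610  |  16954 × 0.454 = 7697 → total 9307
15–29: 6184 × 0.971 = 6005
30–44: 11749 × 0.98 = 11514
45+: 16954 × 0.99 + 10587 × 0.668 = 16784 + 7072 = 23856
→ [9307, 6005, 11514, 23856]
Period 3.
Births: 6005 × 0.137 = 823  |  11514 × 0.454 = 5227 → total 6050
15–29: 9307 × 0.971 = 9037
30–44: 6005 × 0.98 = 5885
45+: 11514 × 0.99 + 23856 × 0.668 = 11399 + 15936 = 27335
→ [6050, 9037, 5885, 27335]
Dependents (band 0–14 + band 45+) = 6050 + 27335 = 33385; working-age = 14922; ratio = 33385/14922 × 100 = 223.7

223.7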